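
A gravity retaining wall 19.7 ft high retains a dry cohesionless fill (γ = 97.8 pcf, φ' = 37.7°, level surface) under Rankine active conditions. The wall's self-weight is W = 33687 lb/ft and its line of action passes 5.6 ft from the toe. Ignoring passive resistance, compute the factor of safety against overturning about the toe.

6.28

K_a = tan²(45° − 37.7°/2) = 0.2411.
P_a = ½K_aγH² = 0.5×0.2411×97.8×19.7² = 4575 lb/ft, acting at H/3 = 6.567 ft above the base.
Overturning moment M_o = P_a × H/3 = 4575 × 6.567 = 30040.
Resisting moment M_r = W × 5.6 = 33687 × 5.6 = 188600.
FS_overturning = M_r/M_o = 188600/30040 = 6.280.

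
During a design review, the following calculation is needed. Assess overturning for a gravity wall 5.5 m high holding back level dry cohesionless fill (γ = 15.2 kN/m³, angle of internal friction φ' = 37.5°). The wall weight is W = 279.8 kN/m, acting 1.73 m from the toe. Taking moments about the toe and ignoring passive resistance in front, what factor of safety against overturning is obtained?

K_a = tan²(45° − 37.5°/2) = 0.2432.
P_a = ½K_aγH² = 0.5×0.2432×15.2×5.5² = 55.91 kN/m, acting at H/3 = 1.833 m above the base.
Overturning moment M_o = P_a × H/3 = 55.91 × 1.833 = 102.5.
Resisting moment M_r = W × 1.73 = 279.8 × 1.73 = 484.1.
FS_overturning = M_r/M_o = 484.1/102.5 = 4.722.

4.72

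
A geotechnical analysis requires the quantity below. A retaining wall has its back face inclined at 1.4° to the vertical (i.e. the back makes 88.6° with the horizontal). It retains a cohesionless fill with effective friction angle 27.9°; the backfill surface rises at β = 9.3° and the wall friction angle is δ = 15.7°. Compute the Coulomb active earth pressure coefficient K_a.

0.382

K_a = sin²(α+φ) / [sin²α · sin(α−δ) · (1 + √{sin(φ+δ)sin(φ−β) / (sin(α−δ)sin(α+β))})²].
With α = 88.6°, φ = 27.9°, δ = 15.7°, β = 9.3°: K_a = 0.3817.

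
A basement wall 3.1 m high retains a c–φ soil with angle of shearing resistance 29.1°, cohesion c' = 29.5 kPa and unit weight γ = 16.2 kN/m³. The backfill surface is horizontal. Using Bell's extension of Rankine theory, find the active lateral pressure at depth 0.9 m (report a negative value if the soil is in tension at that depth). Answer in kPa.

-29.6 kPa

K_a = (1 − sin φ)/(1 + sin φ) = 0.3456.
σ_a = K_a γ z − 2c√K_a = 0.3456×16.2×0.9 − 2×29.5×0.5879 = -29.65 kPa.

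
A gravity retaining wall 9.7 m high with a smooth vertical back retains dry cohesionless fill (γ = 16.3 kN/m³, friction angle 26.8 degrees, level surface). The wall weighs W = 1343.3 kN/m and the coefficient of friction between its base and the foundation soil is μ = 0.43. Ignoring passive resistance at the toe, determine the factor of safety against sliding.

1.99

K_a = tan²(45° − 26.8°/2) = 0.3785.
P_a = ½K_aγH² = 0.5×0.3785×16.3×9.7² = 290.2 kN/m, acting at H/3 = 3.233 m above the base.
FS_sliding = μW / P_a = 0.43×1343.3 / 290.2 = 1.990.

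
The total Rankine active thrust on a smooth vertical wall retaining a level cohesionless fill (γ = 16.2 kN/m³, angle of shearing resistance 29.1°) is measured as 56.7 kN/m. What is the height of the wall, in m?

4.50 m

K_a = 0.3456. P_a = ½ K_a γ H² ⇒ H = √(2P_a/(K_a γ)).
H = √(2×56.7/(0.3456×16.2)) = 4.501 m.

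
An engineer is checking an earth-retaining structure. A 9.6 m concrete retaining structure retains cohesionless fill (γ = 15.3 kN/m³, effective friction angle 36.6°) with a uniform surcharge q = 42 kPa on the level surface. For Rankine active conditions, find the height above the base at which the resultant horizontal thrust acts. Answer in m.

K_a = 0.2530.
Triangular part P₁ = ½K_aγH² = 178.3 at H/3 = 3.200 m; rectangular part P₂ = K_a q H = 102.0 at H/2 = 4.800 m.
ȳ = (P₁·3.200 + P₂·4.800)/(P₁+P₂) = 3.782 m.

3.78 m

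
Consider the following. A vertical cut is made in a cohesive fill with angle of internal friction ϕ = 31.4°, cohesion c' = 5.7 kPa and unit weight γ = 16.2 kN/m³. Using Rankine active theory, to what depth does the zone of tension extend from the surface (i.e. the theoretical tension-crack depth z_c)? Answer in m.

1.25 m

K_a = tan²(45° − 31.4°/2) = 0.3149; √K_a = 0.5612.
The active pressure is zero where K_a γ z = 2c√K_a, so z_c = 2c/(γ√K_a) = 2×5.7/(16.2×0.5612) = 1.254 m.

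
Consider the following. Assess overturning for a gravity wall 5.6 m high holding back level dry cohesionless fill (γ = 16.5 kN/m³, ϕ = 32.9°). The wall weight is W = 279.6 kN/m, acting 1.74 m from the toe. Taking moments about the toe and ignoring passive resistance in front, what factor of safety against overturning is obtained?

K_a = tan²(45° − 32.9°/2) = 0.2960.
P_a = ½K_aγH² = 0.5×0.2960×16.5×5.6² = 76.59 kN/m, acting at H/3 = 1.867 m above the base.
Overturning moment M_o = P_a × H/3 = 76.59 × 1.867 = 143.0.
Resisting moment M_r = W × 1.74 = 279.6 × 1.74 = 486.5.
FS_overturning = M_r/M_o = 486.5/143.0 = 3.403.

3.40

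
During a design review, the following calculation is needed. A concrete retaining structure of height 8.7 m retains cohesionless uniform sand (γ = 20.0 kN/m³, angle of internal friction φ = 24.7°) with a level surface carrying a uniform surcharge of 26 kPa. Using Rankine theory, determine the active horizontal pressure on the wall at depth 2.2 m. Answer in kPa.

K_a = (1 − sin φ)/(1 + sin φ) = 0.4106.
σ_v = γz + q = 20.0 × 2.2 + 26 = 70.00 kPa.
σ_h = K_a σ_v = 0.4106 × 70.00 = 28.74 kPa.

28.7 kPa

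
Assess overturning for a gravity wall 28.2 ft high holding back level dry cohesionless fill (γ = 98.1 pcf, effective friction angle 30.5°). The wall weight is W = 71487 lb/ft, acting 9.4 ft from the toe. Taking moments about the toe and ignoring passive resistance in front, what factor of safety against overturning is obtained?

5.61

K_a = tan²(45° − 30.5°/2) = 0.3267.
P_a = ½K_aγH² = 0.5×0.3267×98.1×28.2² = 12740 lb/ft, acting at H/3 = 9.400 ft above the base.
Overturning moment M_o = P_a × H/3 = 12740 × 9.400 = 119800.
Resisting moment M_r = W × 9.4 = 71487 × 9.4 = 672000.
FS_overturning = M_r/M_o = 672000/119800 = 5.610.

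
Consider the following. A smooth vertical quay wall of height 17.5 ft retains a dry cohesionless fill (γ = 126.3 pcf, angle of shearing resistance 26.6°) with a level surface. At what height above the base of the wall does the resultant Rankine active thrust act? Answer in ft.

5.83 ft

K_a = 0.3814.
The pressure distribution is triangular, so the resultant acts at H/3 above the base = 17.5/3 = 5.833 ft.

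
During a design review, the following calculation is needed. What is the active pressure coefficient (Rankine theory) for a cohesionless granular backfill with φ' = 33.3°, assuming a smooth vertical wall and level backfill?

0.291

K_a = (1 − sin φ)/(1 + sin φ) = (1 − sin 33.3°)/(1 + sin 33.3°) = 0.2911.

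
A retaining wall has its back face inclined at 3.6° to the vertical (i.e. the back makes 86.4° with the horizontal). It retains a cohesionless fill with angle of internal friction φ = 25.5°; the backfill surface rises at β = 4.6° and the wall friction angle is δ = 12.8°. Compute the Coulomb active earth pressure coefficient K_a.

0.411

K_a = sin²(α+φ) / [sin²α · sin(α−δ) · (1 + √{sin(φ+δ)sin(φ−β) / (sin(α−δ)sin(α+β))})²].
With α = 86.4°, φ = 25.5°, δ = 12.8°, β = 4.6°: K_a = 0.4113.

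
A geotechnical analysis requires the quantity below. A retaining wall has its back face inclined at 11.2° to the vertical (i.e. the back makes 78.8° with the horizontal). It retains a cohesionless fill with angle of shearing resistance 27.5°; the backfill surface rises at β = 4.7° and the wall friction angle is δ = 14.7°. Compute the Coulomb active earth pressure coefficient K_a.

K_a = sin²(α+φ) / [sin²α · sin(α−δ) · (1 + √{sin(φ+δ)sin(φ−β) / (sin(α−δ)sin(α+β))})²].
With α = 78.8°, φ = 27.5°, δ = 14.7°, β = 4.7°: K_a = 0.4489.

0.449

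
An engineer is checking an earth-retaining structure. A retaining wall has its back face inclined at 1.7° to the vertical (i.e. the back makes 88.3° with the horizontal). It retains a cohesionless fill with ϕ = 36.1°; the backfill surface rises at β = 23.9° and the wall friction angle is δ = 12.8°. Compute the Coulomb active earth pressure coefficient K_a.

K_a = sin²(α+φ) / [sin²α · sin(α−δ) · (1 + √{sin(φ+δ)sin(φ−β) / (sin(α−δ)sin(α+β))})²].
With α = 88.3°, φ = 36.1°, δ = 12.8°, β = 23.9°: K_a = 0.3483.

0.348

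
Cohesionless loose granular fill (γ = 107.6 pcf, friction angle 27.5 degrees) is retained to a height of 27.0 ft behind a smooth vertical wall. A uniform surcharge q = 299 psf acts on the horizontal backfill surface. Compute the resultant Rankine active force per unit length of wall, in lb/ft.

K_a = tan²(45° − φ/2) = 0.3682.
Soil triangle: ½ K_a γ H² = 0.5×0.3682×107.6×27.0² = 14440 lb/ft.
Surcharge rectangle: K_a q H = 0.3682×299×27.0 = 2973 lb/ft.
Total = 14440 + 2973 = 17410 lb/ft.

17400 lb/ft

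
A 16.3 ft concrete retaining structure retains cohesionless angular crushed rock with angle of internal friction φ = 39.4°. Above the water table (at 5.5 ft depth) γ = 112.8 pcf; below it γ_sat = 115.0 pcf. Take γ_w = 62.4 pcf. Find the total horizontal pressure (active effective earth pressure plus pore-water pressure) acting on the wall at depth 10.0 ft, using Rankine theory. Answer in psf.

472 psf

K_a = (1 − sin φ)/(1 + sin φ) = 0.2234.
γ' = 115.0 − 62.4 = 52.60 pcf.
Effective vertical stress at 10.0 ft: σ'_v = 112.8×5.5 + 52.60×4.50 = 857.1 psf.
σ'_h = K_a σ'_v = 0.2234 × 857.1 = 191.5 psf; u = γ_w × 4.50 = 280.8 psf.
Total σ_h = 191.5 + 280.8 = 472.3 psf.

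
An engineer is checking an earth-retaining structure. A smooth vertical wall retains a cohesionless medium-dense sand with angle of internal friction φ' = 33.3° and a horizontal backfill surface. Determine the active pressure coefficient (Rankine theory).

0.291

K_a = (1 − sin φ)/(1 + sin φ) = (1 − sin 33.3°)/(1 + sin 33.3°) = 0.2911.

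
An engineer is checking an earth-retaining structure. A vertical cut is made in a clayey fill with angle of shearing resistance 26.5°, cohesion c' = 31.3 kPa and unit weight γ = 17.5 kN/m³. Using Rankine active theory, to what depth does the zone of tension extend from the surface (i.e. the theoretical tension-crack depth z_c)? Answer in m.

5.78 m

K_a = tan²(45° − 26.5°/2) = 0.3829; √K_a = 0.6188.
The active pressure is zero where K_a γ z = 2c√K_a, so z_c = 2c/(γ√K_a) = 2×31.3/(17.5×0.6188) = 5.781 m.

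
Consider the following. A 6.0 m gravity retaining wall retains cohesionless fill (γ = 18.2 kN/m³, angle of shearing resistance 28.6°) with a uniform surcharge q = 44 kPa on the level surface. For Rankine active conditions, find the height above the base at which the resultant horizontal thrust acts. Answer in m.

K_a = 0.3525.
Triangular part P₁ = ½K_aγH² = 115.5 at H/3 = 2.000 m; rectangular part P₂ = K_a q H = 93.07 at H/2 = 3.000 m.
ȳ = (P₁·2.000 + P₂·3.000)/(P₁+P₂) = 2.446 m.

2.45 m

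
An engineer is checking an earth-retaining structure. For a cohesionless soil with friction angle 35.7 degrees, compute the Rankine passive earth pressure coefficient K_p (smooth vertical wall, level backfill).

K_p = (1 + sin φ)/(1 − sin φ) = tan²(45° + 35.7°/2) = 3.802.

3.80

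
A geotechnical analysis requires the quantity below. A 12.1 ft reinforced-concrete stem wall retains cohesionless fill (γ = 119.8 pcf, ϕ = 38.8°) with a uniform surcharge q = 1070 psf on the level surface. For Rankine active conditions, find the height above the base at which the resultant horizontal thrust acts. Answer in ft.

5.24 ft

K_a = 0.2296.
Triangular part P₁ = ½K_aγH² = 2013 at H/3 = 4.033 ft; rectangular part P₂ = K_a q H = 2972 at H/2 = 6.050 ft.
ȳ = (P₁·4.033 + P₂·6.050)/(P₁+P₂) = 5.236 ft.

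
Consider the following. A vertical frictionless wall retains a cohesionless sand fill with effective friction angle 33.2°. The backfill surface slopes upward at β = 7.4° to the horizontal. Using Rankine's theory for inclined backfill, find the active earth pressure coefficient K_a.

K_a = cos β · (cos β − √(cos²β − cos²φ)) / (cos β + √(cos²β − cos²φ)).
cos β = 0.9917, cos φ = 0.8368, √(cos²β − cos²φ) = 0.5322.
K_a = 0.9917 × (0.9917 − 0.5322)/(0.9917 + 0.5322) = 0.2990.

0.299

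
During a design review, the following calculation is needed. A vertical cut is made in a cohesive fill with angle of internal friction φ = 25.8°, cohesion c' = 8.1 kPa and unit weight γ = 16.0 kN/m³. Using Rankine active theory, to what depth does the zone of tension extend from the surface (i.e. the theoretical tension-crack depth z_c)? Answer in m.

1.61 m

K_a = tan²(45° − 25.8°/2) = 0.3935; √K_a = 0.6273.
The active pressure is zero where K_a γ z = 2c√K_a, so z_c = 2c/(γ√K_a) = 2×8.1/(16.0×0.6273) = 1.614 m.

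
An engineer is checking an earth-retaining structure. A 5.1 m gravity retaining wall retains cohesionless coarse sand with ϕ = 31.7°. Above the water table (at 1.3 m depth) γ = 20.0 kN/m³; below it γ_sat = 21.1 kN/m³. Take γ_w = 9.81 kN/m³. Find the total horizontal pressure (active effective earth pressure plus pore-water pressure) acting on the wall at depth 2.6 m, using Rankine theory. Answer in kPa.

K_a = (1 − sin φ)/(1 + sin φ) = 0.3111.
γ' = 21.1 − 9.81 = 11.29 kN/m³.
Effective vertical stress at 2.6 m: σ'_v = 20.0×1.3 + 11.29×1.30 = 40.68 kPa.
σ'_h = K_a σ'_v = 0.3111 × 40.68 = 12.65 kPa; u = γ_w × 1.30 = 12.75 kPa.
Total σ_h = 12.65 + 12.75 = 25.41 kPa.

25.4 kPa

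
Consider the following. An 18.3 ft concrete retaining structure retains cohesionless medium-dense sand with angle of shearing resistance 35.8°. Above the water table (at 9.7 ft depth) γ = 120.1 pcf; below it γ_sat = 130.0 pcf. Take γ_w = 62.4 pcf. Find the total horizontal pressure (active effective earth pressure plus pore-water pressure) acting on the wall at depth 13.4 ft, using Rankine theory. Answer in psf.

K_a = (1 − sin φ)/(1 + sin φ) = 0.2619.
γ' = 130.0 − 62.4 = 67.60 pcf.
Effective vertical stress at 13.4 ft: σ'_v = 120.1×9.7 + 67.60×3.70 = 1415 psf.
σ'_h = K_a σ'_v = 0.2619 × 1415 = 370.6 psf; u = γ_w × 3.70 = 230.9 psf.
Total σ_h = 370.6 + 230.9 = 601.4 psf.

601 psf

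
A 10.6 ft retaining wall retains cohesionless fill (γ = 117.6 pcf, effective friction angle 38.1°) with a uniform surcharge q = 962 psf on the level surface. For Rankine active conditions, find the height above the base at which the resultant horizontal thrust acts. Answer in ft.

K_a = 0.2368.
Triangular part P₁ = ½K_aγH² = 1565 at H/3 = 3.533 ft; rectangular part P₂ = K_a q H = 2415 at H/2 = 5.300 ft.
ȳ = (P₁·3.533 + P₂·5.300)/(P₁+P₂) = 4.605 ft.

4.61 ft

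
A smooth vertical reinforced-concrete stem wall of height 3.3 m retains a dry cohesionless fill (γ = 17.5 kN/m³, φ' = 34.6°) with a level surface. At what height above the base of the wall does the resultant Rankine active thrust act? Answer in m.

K_a = 0.2756.
The pressure distribution is triangular, so the resultant acts at H/3 above the base = 3.3/3 = 1.100 m.

1.10 m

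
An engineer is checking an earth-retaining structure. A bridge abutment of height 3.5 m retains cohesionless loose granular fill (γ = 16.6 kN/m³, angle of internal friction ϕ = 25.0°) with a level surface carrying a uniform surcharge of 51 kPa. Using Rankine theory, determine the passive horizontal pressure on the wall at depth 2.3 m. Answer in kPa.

K_p = (1 + sin φ)/(1 − sin φ) = 2.464.
σ_v = γz + q = 16.6 × 2.3 + 51 = 89.18 kPa.
σ_h = K_p σ_v = 2.464 × 89.18 = 219.7 kPa.

220 kPa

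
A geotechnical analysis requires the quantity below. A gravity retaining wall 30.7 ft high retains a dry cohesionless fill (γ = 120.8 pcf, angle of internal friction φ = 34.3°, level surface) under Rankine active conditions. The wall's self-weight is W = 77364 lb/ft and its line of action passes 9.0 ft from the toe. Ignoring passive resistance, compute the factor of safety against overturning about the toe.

K_a = tan²(45° − 34.3°/2) = 0.2792.
P_a = ½K_aγH² = 0.5×0.2792×120.8×30.7² = 15890 lb/ft, acting at H/3 = 10.23 ft above the base.
Overturning moment M_o = P_a × H/3 = 15890 × 10.23 = 162600.
Resisting moment M_r = W × 9.0 = 77364 × 9.0 = 696300.
FS_overturning = M_r/M_o = 696300/162600 = 4.282.

4.28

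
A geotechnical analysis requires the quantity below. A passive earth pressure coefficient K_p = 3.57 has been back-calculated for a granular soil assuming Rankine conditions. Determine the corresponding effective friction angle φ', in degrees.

K_p = (1+sin φ)/(1−sin φ) ⇒ sin φ = (K_p − 1)/(K_p + 1) = 0.5624.
φ = arcsin(0.5624) = 34.22°.

34.2°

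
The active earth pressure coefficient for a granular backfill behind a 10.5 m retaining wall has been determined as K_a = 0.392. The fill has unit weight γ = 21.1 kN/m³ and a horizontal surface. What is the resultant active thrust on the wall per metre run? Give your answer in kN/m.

456 kN/m

P = ½ K_a γ H² = 0.5 × 0.392 × 21.1 × 10.5² = 455.9 kN/m.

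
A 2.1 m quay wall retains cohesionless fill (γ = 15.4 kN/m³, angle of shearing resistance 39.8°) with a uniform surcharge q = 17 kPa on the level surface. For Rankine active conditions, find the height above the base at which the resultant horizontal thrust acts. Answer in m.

0.879 m

K_a = 0.2194.
Triangular part P₁ = ½K_aγH² = 7.451 at H/3 = 0.7000 m; rectangular part P₂ = K_a q H = 7.834 at H/2 = 1.050 m.
ȳ = (P₁·0.7000 + P₂·1.050)/(P₁+P₂) = 0.8794 m.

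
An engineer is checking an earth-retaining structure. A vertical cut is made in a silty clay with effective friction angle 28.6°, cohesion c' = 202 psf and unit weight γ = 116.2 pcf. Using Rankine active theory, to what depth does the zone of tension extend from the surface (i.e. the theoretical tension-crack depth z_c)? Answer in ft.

K_a = tan²(45° − 28.6°/2) = 0.3525; √K_a = 0.5938.
The active pressure is zero where K_a γ z = 2c√K_a, so z_c = 2c/(γ√K_a) = 2×202/(116.2×0.5938) = 5.856 ft.

5.86 ft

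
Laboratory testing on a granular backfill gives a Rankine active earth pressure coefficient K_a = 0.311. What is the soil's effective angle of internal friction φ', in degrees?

K_a = tan²(45° − φ/2) ⇒ 45° − φ/2 = arctan(√0.311) = 29.15°.
φ = 2(45° − 29.15°) = 31.71°.

31.7°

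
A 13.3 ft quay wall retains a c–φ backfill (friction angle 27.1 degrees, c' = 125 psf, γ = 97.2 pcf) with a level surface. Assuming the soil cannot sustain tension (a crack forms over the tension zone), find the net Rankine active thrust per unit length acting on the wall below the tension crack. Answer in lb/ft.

K_a = 0.3741; √K_a = 0.6116.
Tension-crack depth z_c = 2c/(γ√K_a) = 2×125/(97.2×0.6116) = 4.205 ft.
σ_a at base = K_a γ H − 2c√K_a = 0.3741×97.2×13.3 − 2×125×0.6116 = 330.7 psf.
P_a = ½ × 330.7 × (H − z_c) = 0.5×330.7×9.095 = 1504 lb/ft.

1500 lb/ft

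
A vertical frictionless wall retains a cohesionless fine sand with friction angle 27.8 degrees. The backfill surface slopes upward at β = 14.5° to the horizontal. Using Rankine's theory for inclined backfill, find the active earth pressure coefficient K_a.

K_a = cos β · (cos β − √(cos²β − cos²φ)) / (cos β + √(cos²β − cos²φ)).
cos β = 0.9681, cos φ = 0.8846, √(cos²β − cos²φ) = 0.3935.
K_a = 0.9681 × (0.9681 − 0.3935)/(0.9681 + 0.3935) = 0.4086.

0.409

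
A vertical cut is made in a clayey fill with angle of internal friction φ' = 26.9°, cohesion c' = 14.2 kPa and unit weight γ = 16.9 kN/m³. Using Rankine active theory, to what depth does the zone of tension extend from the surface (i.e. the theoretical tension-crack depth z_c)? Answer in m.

2.74 m

K_a = tan²(45° − 26.9°/2) = 0.3770; √K_a = 0.6140.
The active pressure is zero where K_a γ z = 2c√K_a, so z_c = 2c/(γ√K_a) = 2×14.2/(16.9×0.6140) = 2.737 m.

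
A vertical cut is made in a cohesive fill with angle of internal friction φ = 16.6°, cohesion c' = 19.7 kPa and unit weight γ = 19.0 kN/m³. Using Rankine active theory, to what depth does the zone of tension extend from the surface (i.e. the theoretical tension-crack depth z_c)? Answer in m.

K_a = tan²(45° − 16.6°/2) = 0.5556; √K_a = 0.7454.
The active pressure is zero where K_a γ z = 2c√K_a, so z_c = 2c/(γ√K_a) = 2×19.7/(19.0×0.7454) = 2.782 m.

2.78 m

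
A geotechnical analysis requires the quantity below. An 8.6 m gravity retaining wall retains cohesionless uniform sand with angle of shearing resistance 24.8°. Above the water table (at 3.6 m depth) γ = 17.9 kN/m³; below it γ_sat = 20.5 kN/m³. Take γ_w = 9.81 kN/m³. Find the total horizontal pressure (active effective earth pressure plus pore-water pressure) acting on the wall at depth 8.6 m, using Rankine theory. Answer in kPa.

97.3 kPa

K_a = (1 − sin φ)/(1 + sin φ) = 0.4090.
γ' = 20.5 − 9.81 = 10.69 kN/m³.
Effective vertical stress at 8.6 m: σ'_v = 17.9×3.6 + 10.69×5.00 = 117.9 kPa.
σ'_h = K_a σ'_v = 0.4090 × 117.9 = 48.22 kPa; u = γ_w × 5.00 = 49.05 kPa.
Total σ_h = 48.22 + 49.05 = 97.27 kPa.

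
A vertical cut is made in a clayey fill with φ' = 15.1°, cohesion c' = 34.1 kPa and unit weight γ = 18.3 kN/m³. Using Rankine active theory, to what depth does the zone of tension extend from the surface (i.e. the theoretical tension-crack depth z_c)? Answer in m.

4.87 m

K_a = tan²(45° − 15.1°/2) = 0.5867; √K_a = 0.7659.
The active pressure is zero where K_a γ z = 2c√K_a, so z_c = 2c/(γ√K_a) = 2×34.1/(18.3×0.7659) = 4.866 m.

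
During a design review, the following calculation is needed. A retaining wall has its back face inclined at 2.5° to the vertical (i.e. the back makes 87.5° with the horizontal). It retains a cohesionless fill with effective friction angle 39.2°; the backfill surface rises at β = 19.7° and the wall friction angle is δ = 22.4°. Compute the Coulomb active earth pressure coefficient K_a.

K_a = sin²(α+φ) / [sin²α · sin(α−δ) · (1 + √{sin(φ+δ)sin(φ−β) / (sin(α−δ)sin(α+β))})²].
With α = 87.5°, φ = 39.2°, δ = 22.4°, β = 19.7°: K_a = 0.2837.

0.284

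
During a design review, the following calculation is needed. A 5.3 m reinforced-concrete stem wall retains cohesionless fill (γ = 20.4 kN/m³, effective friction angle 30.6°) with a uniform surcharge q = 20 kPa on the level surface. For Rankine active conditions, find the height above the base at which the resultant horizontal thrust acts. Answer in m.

K_a = 0.3253.
Triangular part P₁ = ½K_aγH² = 93.22 at H/3 = 1.767 m; rectangular part P₂ = K_a q H = 34.49 at H/2 = 2.650 m.
ȳ = (P₁·1.767 + P₂·2.650)/(P₁+P₂) = 2.005 m.

2.01 m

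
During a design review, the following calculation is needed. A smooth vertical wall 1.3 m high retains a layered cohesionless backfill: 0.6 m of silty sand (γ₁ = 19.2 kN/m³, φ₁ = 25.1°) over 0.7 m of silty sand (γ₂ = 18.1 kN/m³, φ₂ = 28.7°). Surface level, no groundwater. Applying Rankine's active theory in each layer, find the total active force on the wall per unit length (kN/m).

5.79 kN/m

K_a1 = tan²(45°−25.1°/2) = 0.4043; K_a2 = tan²(45°−28.7°/2) = 0.3511.
Layer 1: σ at base = K_a1 γ₁ h₁ = 4.658 kPa; P₁ = ½×4.658×0.6 = 1.397.
Layer 2: σ_v at top = γ₁h₁ = 11.52; σ_h top = K_a2×11.52 = 4.045; σ_h base = K_a2×(11.52+18.1×0.7) = 8.494.
P₂ = ½(4.045+8.494)×0.7 = 4.389. Total P_a = 1.397+4.389 = 5.786 kN/m.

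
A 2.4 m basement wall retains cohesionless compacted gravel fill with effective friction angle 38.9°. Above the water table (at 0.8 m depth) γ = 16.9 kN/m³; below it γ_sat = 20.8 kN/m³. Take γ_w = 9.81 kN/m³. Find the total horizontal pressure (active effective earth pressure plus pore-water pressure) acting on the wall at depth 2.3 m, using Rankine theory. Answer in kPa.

21.6 kPa

K_a = (1 − sin φ)/(1 + sin φ) = 0.2285.
γ' = 20.8 − 9.81 = 10.99 kN/m³.
Effective vertical stress at 2.3 m: σ'_v = 16.9×0.8 + 10.99×1.50 = 30.00 kPa.
σ'_h = K_a σ'_v = 0.2285 × 30.00 = 6.857 kPa; u = γ_w × 1.50 = 14.71 kPa.
Total σ_h = 6.857 + 14.71 = 21.57 kPa.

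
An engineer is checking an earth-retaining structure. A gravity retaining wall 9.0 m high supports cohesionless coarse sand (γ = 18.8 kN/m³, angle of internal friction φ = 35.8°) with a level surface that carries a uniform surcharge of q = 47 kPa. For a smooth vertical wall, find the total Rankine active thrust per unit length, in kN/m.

310 kN/m

K_a = tan²(45° − φ/2) = 0.2619.
Soil triangle: ½ K_a γ H² = 0.5×0.2619×18.8×9.0² = 199.4 kN/m.
Surcharge rectangle: K_a q H = 0.2619×47×9.0 = 110.8 kN/m.
Total = 199.4 + 110.8 = 310.2 kN/m.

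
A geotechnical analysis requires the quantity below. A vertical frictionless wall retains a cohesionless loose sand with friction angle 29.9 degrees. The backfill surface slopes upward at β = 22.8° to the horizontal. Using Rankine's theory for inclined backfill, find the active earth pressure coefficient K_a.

K_a = cos β · (cos β − √(cos²β − cos²φ)) / (cos β + √(cos²β − cos²φ)).
cos β = 0.9219, cos φ = 0.8669, √(cos²β − cos²φ) = 0.3136.
K_a = 0.9219 × (0.9219 − 0.3136)/(0.9219 + 0.3136) = 0.4539.

0.454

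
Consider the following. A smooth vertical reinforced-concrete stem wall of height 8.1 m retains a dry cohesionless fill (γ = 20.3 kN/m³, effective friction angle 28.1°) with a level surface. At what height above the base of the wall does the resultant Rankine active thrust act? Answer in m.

K_a = 0.3596.
The pressure distribution is triangular, so the resultant acts at H/3 above the base = 8.1/3 = 2.700 m.

2.70 m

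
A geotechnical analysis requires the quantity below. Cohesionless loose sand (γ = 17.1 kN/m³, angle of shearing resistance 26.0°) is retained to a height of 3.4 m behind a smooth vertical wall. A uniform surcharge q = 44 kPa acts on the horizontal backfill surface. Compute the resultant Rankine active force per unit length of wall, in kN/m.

97.0 kN/m

K_a = tan²(45° − φ/2) = 0.3905.
Soil triangle: ½ K_a γ H² = 0.5×0.3905×17.1×3.4² = 38.59 kN/m.
Surcharge rectangle: K_a q H = 0.3905×44×3.4 = 58.41 kN/m.
Total = 38.59 + 58.41 = 97.01 kN/m.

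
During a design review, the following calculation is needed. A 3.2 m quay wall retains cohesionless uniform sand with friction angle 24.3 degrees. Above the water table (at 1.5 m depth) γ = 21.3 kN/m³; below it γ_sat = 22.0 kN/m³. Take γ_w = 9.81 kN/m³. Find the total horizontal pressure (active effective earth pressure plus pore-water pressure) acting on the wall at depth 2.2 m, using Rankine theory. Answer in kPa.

23.7 kPa

K_a = (1 − sin φ)/(1 + sin φ) = 0.4169.
γ' = 22.0 − 9.81 = 12.19 kN/m³.
Effective vertical stress at 2.2 m: σ'_v = 21.3×1.5 + 12.19×0.700 = 40.48 kPa.
σ'_h = K_a σ'_v = 0.4169 × 40.48 = 16.88 kPa; u = γ_w × 0.700 = 6.867 kPa.
Total σ_h = 16.88 + 6.867 = 23.75 kPa.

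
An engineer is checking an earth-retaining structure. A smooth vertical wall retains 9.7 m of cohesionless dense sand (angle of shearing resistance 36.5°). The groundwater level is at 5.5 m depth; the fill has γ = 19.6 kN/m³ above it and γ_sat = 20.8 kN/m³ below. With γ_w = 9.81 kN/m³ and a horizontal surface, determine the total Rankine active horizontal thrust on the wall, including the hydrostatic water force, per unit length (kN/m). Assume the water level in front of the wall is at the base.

K_a = tan²(45° − φ/2) = 0.2541.
γ' = 20.8 − 9.81 = 10.99 kN/m³. Depth below WT = 4.2 m.
σ'_h at WT = K_a γ d_w = 27.39 kPa; at base = 27.39 + K_a γ' × 4.2 = 39.11 kPa.
P₁ (0–5.5 m) = ½×27.39×5.5 = 75.32. P₂ (5.5–9.7 m) = ½(27.39+39.11)×4.2 = 139.7.
P_w = ½ γ_w h₂² = 0.5×9.81×4.2² = 86.52. Total = 75.32+139.7+86.52 = 301.5 kN/m.

301 kN/m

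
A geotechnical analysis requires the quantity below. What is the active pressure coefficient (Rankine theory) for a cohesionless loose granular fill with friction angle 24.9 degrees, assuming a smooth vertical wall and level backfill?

0.407

K_a = (1 − sin φ)/(1 + sin φ) = (1 − sin 24.9°)/(1 + sin 24.9°) = 0.4074.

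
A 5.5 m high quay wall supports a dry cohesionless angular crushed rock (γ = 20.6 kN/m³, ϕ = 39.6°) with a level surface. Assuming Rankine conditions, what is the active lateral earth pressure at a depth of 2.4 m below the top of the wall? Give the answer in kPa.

K_a = (1 − sin φ)/(1 + sin φ) = 0.2214.
σ_h = K_a γ z = 0.2214 × 20.6 × 2.4 = 10.95 kPa.

10.9 kPa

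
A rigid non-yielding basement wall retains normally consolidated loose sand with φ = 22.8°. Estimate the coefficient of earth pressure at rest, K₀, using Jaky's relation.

0.612

K₀ = 1 − sin φ' = 1 − sin 22.8° = 0.6125.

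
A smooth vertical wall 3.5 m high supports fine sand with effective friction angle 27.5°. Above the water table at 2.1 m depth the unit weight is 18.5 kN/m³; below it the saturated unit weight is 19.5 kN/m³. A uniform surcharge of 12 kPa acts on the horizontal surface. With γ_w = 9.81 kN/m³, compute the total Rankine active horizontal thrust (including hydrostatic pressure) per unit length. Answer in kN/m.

K_a = tan²(45° − φ/2) = 0.3682.
γ' = 19.5 − 9.81 = 9.690 kN/m³. h₂ = H − d_w = 1.4 m.
σ'_h: at surface K_a·q = 4.419; at WT K_a(q+γd_w) = 18.72; at base K_a(q+γd_w+γ'h₂) = 23.72 kPa.
P₁ = ½(4.419+18.72)×2.1 = 24.30; P₂ = ½(18.72+23.72)×1.4 = 29.71; P_w = ½γ_w h₂² = 9.614.
Total = 24.30+29.71+9.614 = 63.62 kN/m.

63.6 kN/m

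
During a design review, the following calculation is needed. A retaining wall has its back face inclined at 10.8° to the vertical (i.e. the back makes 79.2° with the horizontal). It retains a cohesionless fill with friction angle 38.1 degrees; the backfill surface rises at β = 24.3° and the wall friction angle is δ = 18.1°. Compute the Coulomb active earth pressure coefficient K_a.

K_a = sin²(α+φ) / [sin²α · sin(α−δ) · (1 + √{sin(φ+δ)sin(φ−β) / (sin(α−δ)sin(α+β))})²].
With α = 79.2°, φ = 38.1°, δ = 18.1°, β = 24.3°: K_a = 0.4253.

0.425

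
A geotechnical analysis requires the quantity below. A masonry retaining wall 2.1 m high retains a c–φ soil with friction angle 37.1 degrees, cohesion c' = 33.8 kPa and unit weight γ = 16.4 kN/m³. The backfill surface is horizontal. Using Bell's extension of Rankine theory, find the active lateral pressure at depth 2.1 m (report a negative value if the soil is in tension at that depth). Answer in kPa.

K_a = (1 − sin φ)/(1 + sin φ) = 0.2475.
σ_a = K_a γ z − 2c√K_a = 0.2475×16.4×2.1 − 2×33.8×0.4975 = -25.11 kPa.

-25.1 kPa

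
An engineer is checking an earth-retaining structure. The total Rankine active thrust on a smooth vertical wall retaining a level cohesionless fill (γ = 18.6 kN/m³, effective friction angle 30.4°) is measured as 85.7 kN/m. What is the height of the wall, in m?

5.30 m

K_a = 0.3280. P_a = ½ K_a γ H² ⇒ H = √(2P_a/(K_a γ)).
H = √(2×85.7/(0.3280×18.6)) = 5.301 m.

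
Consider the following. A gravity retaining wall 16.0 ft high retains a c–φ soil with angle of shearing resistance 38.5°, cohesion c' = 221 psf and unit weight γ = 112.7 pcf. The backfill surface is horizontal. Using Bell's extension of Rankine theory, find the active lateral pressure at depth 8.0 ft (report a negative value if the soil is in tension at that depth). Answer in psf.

K_a = (1 − sin φ)/(1 + sin φ) = 0.2327.
σ_a = K_a γ z − 2c√K_a = 0.2327×112.7×8.0 − 2×221×0.4823 = -3.434 psf.

-3.43 psf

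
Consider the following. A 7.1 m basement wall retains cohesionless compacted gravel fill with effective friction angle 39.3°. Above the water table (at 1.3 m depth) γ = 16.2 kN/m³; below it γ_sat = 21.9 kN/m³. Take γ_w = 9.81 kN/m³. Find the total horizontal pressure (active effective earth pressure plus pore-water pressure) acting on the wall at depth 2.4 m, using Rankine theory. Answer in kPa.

18.5 kPa

K_a = (1 − sin φ)/(1 + sin φ) = 0.2245.
γ' = 21.9 − 9.81 = 12.09 kN/m³.
Effective vertical stress at 2.4 m: σ'_v = 16.2×1.3 + 12.09×1.10 = 34.36 kPa.
σ'_h = K_a σ'_v = 0.2245 × 34.36 = 7.712 kPa; u = γ_w × 1.10 = 10.79 kPa.
Total σ_h = 7.712 + 10.79 = 18.50 kPa.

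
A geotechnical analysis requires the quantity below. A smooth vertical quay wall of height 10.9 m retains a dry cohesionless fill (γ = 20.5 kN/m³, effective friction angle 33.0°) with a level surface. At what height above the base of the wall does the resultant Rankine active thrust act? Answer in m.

K_a = 0.2948.
The pressure distribution is triangular, so the resultant acts at H/3 above the base = 10.9/3 = 3.633 m.

3.63 m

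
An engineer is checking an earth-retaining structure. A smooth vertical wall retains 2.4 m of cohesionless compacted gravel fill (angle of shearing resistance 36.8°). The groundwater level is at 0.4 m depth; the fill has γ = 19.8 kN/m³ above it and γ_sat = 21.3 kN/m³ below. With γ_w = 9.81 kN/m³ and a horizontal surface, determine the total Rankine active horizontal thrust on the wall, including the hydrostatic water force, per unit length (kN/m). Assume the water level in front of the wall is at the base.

29.8 kN/m

K_a = tan²(45° − φ/2) = 0.2508.
γ' = 21.3 − 9.81 = 11.49 kN/m³. Depth below WT = 2.0 m.
σ'_h at WT = K_a γ d_w = 1.986 kPa; at base = 1.986 + K_a γ' × 2.0 = 7.749 kPa.
P₁ (0–0.4 m) = ½×1.986×0.4 = 0.3972. P₂ (0.4–2.4 m) = ½(1.986+7.749)×2.0 = 9.735.
P_w = ½ γ_w h₂² = 0.5×9.81×2.0² = 19.62. Total = 0.3972+9.735+19.62 = 29.75 kN/m.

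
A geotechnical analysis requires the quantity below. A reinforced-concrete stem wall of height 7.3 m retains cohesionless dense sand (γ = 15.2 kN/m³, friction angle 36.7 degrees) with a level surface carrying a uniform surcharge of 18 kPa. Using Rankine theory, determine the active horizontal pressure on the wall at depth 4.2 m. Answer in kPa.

20.6 kPa

K_a = (1 − sin φ)/(1 + sin φ) = 0.2519.
σ_v = γz + q = 15.2 × 4.2 + 18 = 81.84 kPa.
σ_h = K_a σ_v = 0.2519 × 81.84 = 20.61 kPa.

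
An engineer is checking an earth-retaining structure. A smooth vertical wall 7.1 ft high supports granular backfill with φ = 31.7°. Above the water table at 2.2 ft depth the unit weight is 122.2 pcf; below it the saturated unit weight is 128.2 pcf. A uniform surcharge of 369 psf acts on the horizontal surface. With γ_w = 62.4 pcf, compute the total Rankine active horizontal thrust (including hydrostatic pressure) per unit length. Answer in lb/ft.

K_a = tan²(45° − φ/2) = 0.3111.
γ' = 128.2 − 62.4 = 65.80 pcf. h₂ = H − d_w = 4.9 ft.
σ'_h: at surface K_a·q = 114.8; at WT K_a(q+γd_w) = 198.4; at base K_a(q+γd_w+γ'h₂) = 298.7 psf.
P₁ = ½(114.8+198.4)×2.2 = 344.5; P₂ = ½(198.4+298.7)×4.9 = 1218; P_w = ½γ_w h₂² = 749.1.
Total = 344.5+1218+749.1 = 2312 lb/ft.

2310 lb/ft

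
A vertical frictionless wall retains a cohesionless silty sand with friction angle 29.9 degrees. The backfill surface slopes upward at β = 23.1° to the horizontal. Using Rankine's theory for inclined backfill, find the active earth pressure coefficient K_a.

0.459

K_a = cos β · (cos β − √(cos²β − cos²φ)) / (cos β + √(cos²β − cos²φ)).
cos β = 0.9198, cos φ = 0.8669, √(cos²β − cos²φ) = 0.3075.
K_a = 0.9198 × (0.9198 − 0.3075)/(0.9198 + 0.3075) = 0.4589.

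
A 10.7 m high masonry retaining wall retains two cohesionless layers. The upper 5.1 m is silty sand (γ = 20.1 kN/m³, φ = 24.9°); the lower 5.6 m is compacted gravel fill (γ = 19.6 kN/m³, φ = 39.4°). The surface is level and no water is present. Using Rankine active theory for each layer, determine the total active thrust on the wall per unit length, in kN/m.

K_a1 = tan²(45°−24.9°/2) = 0.4074; K_a2 = tan²(45°−39.4°/2) = 0.2234.
Layer 1: σ at base = K_a1 γ₁ h₁ = 41.77 kPa; P₁ = ½×41.77×5.1 = 106.5.
Layer 2: σ_v at top = γ₁h₁ = 102.5; σ_h top = K_a2×102.5 = 22.91; σ_h base = K_a2×(102.5+19.6×5.6) = 47.43.
P₂ = ½(22.91+47.43)×5.6 = 196.9. Total P_a = 106.5+196.9 = 303.4 kN/m.

303 kN/m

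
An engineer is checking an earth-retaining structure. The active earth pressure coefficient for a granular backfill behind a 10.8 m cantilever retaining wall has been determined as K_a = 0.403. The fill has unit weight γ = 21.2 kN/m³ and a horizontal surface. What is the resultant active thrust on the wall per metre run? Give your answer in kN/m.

P = ½ K_a γ H² = 0.5 × 0.403 × 21.2 × 10.8² = 498.3 kN/m.

498 kN/m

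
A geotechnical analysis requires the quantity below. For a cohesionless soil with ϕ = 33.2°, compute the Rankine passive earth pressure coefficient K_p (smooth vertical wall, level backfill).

3.42

K_p = (1 + sin φ)/(1 − sin φ) = tan²(45° + 33.2°/2) = 3.421.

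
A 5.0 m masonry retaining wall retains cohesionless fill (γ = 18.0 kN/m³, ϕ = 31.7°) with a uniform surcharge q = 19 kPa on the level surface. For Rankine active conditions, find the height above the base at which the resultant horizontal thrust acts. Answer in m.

1.91 m

K_a = 0.3111.
Triangular part P₁ = ½K_aγH² = 69.99 at H/3 = 1.667 m; rectangular part P₂ = K_a q H = 29.55 at H/2 = 2.500 m.
ȳ = (P₁·1.667 + P₂·2.500)/(P₁+P₂) = 1.914 m.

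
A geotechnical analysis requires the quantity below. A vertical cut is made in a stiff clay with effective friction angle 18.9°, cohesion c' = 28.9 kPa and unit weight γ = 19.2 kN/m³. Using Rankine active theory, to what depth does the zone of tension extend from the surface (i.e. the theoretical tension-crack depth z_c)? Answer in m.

K_a = tan²(45° − 18.9°/2) = 0.5107; √K_a = 0.7146.
The active pressure is zero where K_a γ z = 2c√K_a, so z_c = 2c/(γ√K_a) = 2×28.9/(19.2×0.7146) = 4.213 m.

4.21 m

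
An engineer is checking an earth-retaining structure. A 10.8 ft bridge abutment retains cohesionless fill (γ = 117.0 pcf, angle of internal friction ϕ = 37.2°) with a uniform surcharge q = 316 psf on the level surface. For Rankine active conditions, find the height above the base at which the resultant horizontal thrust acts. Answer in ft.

4.20 ft

K_a = 0.2464.
Triangular part P₁ = ½K_aγH² = 1681 at H/3 = 3.600 ft; rectangular part P₂ = K_a q H = 841.0 at H/2 = 5.400 ft.
ȳ = (P₁·3.600 + P₂·5.400)/(P₁+P₂) = 4.200 ft.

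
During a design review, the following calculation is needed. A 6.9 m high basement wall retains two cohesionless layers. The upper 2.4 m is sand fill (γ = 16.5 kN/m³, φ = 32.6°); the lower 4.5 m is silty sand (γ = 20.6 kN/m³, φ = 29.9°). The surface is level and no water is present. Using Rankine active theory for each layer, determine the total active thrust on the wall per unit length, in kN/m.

K_a1 = tan²(45°−32.6°/2) = 0.2997; K_a2 = tan²(45°−29.9°/2) = 0.3347.
Layer 1: σ at base = K_a1 γ₁ h₁ = 11.87 kPa; P₁ = ½×11.87×2.4 = 14.24.
Layer 2: σ_v at top = γ₁h₁ = 39.60; σ_h top = K_a2×39.60 = 13.25; σ_h base = K_a2×(39.60+20.6×4.5) = 44.28.
P₂ = ½(13.25+44.28)×4.5 = 129.4. Total P_a = 14.24+129.4 = 143.7 kN/m.

144 kN/m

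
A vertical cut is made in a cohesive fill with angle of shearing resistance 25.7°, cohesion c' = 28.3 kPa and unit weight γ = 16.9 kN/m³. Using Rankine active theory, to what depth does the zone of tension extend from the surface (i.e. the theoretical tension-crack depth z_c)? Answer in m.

K_a = tan²(45° − 25.7°/2) = 0.3950; √K_a = 0.6285.
The active pressure is zero where K_a γ z = 2c√K_a, so z_c = 2c/(γ√K_a) = 2×28.3/(16.9×0.6285) = 5.329 m.

5.33 m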